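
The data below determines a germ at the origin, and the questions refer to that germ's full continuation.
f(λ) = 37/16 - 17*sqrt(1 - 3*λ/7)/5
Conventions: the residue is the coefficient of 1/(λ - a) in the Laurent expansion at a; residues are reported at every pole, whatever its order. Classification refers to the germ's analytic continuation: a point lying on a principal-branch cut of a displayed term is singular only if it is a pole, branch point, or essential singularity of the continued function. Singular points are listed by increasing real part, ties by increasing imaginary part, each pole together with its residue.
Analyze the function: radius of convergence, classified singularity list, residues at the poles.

Branch term (-17/5)*sqrt(1 - λ/(7/3)): its argument vanishes at λ = 7/3, a square-root branch point, modulus 7/3.
The radius of convergence is the smallest modulus among the singular points: 7/3.

Radius of convergence at 0: 7/3.
At 7/3: an algebraic (square-root) branch point.


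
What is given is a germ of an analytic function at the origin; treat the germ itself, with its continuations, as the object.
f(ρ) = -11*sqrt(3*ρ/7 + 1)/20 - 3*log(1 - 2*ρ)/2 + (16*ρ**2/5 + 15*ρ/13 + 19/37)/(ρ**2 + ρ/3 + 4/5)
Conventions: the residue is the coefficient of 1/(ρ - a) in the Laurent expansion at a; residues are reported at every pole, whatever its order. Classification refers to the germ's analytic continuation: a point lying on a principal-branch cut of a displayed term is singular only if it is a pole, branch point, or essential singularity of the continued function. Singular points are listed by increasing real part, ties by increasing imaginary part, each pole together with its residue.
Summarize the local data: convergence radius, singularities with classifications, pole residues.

Radius of convergence at 0: 1/2.
At -7/3: an algebraic (square-root) branch point.
At (-1/6) - ((1/30)*sqrt(695))*i: a pole of order 1; residue (17/390) - ((446107/10028850)*sqrt(695))*i.
At (-1/6) + ((1/30)*sqrt(695))*i: a pole of order 1; residue (17/390) + ((446107/10028850)*sqrt(695))*i.
At 1/2: a logarithmic branch point.

Denominator factor (ρ**2 + ρ/3 + 4/5): discriminant -139/45, complex-conjugate roots (-1/6) + ((1/30)*sqrt(695))*i and (-1/6) - ((1/30)*sqrt(695))*i; poles of order 1, moduli (2/5)*sqrt(5) and (2/5)*sqrt(5).
Branch term (-11/20)*sqrt(1 - ρ/(-7/3)): its argument vanishes at ρ = -7/3, a square-root branch point, modulus 7/3.
Branch term (-3/2)*log(1 - ρ/(1/2)): its argument vanishes at ρ = 1/2, a logarithmic branch point, modulus 1/2.
The radius of convergence is the smallest modulus among the singular points: 1/2.
The branch terms are analytic at (-1/6) - ((1/30)*sqrt(695))*i and contribute nothing to the residue; only the rational part matters.
The factor ρ**2 + ρ/3 + 4/5 splits as (ρ - a)(ρ - a') with a = (-1/6) - ((1/30)*sqrt(695))*i, a' = (-1/6) + ((1/30)*sqrt(695))*i. At the order-1 pole a set g(ρ) = (ρ - a)*(rational part) = [16*ρ**2/5 + 15*ρ/13 + 19/37] / (ρ - a').
Simple pole: residue = g(a) at a = (-1/6) - ((1/30)*sqrt(695))*i, which is (17/390) - ((446107/10028850)*sqrt(695))*i.
The branch terms are analytic at (-1/6) + ((1/30)*sqrt(695))*i and contribute nothing to the residue; only the rational part matters.
The factor ρ**2 + ρ/3 + 4/5 splits as (ρ - a)(ρ - a') with a = (-1/6) + ((1/30)*sqrt(695))*i, a' = (-1/6) - ((1/30)*sqrt(695))*i. At the order-1 pole a set g(ρ) = (ρ - a)*(rational part) = [16*ρ**2/5 + 15*ρ/13 + 19/37] / (ρ - a').
Simple pole: residue = g(a) at a = (-1/6) + ((1/30)*sqrt(695))*i, which is (17/390) + ((446107/10028850)*sqrt(695))*i.
List the singular points by increasing real part (a conjugate pair: the negative imaginary part first).


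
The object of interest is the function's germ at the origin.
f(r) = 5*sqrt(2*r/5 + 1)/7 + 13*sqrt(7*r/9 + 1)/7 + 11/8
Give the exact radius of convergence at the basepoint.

Branch term (13/7)*sqrt(1 - r/(-9/7)): its argument vanishes at r = -9/7, a square-root branch point, modulus 9/7.
Branch term (5/7)*sqrt(1 - r/(-5/2)): its argument vanishes at r = -5/2, a square-root branch point, modulus 5/2.
The radius of convergence is the smallest modulus among the singular points: 9/7.

The radius of convergence is 9/7.


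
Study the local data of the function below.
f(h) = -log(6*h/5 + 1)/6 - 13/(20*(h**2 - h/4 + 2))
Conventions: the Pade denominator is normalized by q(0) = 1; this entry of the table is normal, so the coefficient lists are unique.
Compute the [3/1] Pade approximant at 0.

Taylor coefficients needed (expand at 0): a_0 = -13/40, a_1 = -77/320, a_2 = 3551/12800, a_3 = -28677/512000, a_4 = 259847/20480000.
Write the denominator as Q(h) = 1 + q1*h. Requiring Q*f - P = O(h^5) with deg P <= 3 kills the coefficients of h^4..h^4 in Q*f:
  h^4: a_4 + q1*a_3 = 0, i.e. 259847/20480000 + (-28677/512000)*q1 = 0.
Solving this linear system: q1 = 259847/1147080.
The numerator is Q*f truncated at degree 3: P0 = a_0 = -13/40; P1 = a_1 + q1*a_0 = -450583/1433850; P2 = a_2 + q1*a_1 = 116227/521400; P3 = a_3 + q1*a_2 = 195989/28677000.

The Pade approximant has numerator coefficients [-13/40, -450583/1433850, 116227/521400, 195989/28677000]; denominator coefficients [1, 259847/1147080].


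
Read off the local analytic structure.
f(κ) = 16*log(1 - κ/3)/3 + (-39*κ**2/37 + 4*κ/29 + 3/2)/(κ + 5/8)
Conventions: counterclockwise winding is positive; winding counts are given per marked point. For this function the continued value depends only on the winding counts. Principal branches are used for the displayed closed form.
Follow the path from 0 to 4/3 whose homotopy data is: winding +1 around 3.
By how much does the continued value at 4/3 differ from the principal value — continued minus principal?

Continued minus principal equals (32/3)*pi*i.

The rational part is single-valued and drops out of the difference; each branch term changes only by its own monodromy.
(16/3)*log(1 - κ/(3)): each positive loop around 3 adds 2*pi*i to the log, so winding +1 contributes (16/3)*(1)*2*pi*i = (32/3)*pi*i.
Summing the contributions at κ = 4/3 gives (32/3)*pi*i.


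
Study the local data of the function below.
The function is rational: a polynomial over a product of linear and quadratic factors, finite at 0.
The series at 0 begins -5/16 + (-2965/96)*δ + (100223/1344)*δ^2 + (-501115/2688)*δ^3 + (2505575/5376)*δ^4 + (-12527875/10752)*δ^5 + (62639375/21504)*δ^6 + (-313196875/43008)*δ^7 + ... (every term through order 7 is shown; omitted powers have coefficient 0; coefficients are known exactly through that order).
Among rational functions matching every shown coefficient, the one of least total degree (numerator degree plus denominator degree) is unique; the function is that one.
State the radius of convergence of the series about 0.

No rational of total degree below 3 reproduces all 8 coefficients; solving the [2/1] Pade equations on them gives f(δ) = (-37*δ**2/35 - 38*δ/3 - 1/8)/(δ + 2/5), whose expansion matches every shown term.
Denominator factor (δ + 2/5): pole of order 1 at -2/5, modulus 2/5.
The radius of convergence is the smallest modulus among the singular points: 2/5.

The radius of convergence is 2/5.


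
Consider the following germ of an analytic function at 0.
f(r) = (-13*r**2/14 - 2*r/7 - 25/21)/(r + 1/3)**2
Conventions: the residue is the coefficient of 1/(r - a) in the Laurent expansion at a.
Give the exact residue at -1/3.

The residue is 1/3.

At the order-2 pole -1/3 set g(r) = (r - (-1/3))^2*f(r) = -13*r**2/14 - 2*r/7 - 25/21.
Order-2 pole: residue = g'(a); g'(-1/3) = 1/3, so the residue is 1/3.


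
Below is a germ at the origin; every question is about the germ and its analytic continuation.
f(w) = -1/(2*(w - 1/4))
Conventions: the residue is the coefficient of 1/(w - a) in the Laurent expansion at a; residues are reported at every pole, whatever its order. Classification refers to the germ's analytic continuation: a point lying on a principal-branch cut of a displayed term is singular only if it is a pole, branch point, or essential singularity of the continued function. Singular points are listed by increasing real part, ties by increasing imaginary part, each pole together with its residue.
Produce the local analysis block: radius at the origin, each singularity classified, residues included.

Radius of convergence at 0: 1/4.
At 1/4: a pole of order 1; residue -1/2.

Denominator factor (w - 1/4): pole of order 1 at 1/4, modulus 1/4.
The radius of convergence is the smallest modulus among the singular points: 1/4.
At the order-1 pole 1/4 set g(w) = (w - (1/4))*f(w) = -1/2.
Simple pole: residue = g(a) at a = 1/4, which is -1/2.


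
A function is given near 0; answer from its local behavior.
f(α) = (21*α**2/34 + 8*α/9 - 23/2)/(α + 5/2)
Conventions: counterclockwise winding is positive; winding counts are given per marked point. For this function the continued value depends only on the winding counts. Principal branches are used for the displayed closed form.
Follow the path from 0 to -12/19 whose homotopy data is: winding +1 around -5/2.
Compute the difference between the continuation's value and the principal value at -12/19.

Continued minus principal equals 0.

The function is rational, hence single-valued: continuing it around any pole returns the same value, so the difference is 0.


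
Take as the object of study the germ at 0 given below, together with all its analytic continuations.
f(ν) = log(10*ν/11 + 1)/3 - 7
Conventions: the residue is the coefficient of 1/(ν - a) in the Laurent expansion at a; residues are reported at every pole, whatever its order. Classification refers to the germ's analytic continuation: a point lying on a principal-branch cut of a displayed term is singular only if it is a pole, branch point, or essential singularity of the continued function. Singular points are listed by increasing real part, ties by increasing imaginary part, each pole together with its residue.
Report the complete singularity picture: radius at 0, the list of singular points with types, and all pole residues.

Radius of convergence at 0: 11/10.
At -11/10: a logarithmic branch point.

Branch term (1/3)*log(1 - ν/(-11/10)): its argument vanishes at ν = -11/10, a logarithmic branch point, modulus 11/10.
The radius of convergence is the smallest modulus among the singular points: 11/10.


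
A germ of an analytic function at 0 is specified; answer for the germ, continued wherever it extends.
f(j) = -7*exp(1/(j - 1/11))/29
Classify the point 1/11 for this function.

The exponent 1/(j - (1/11)) has a pole at 1/11, so exp(1/(j - (1/11))) takes every nonzero value near it: an essential singularity (not a pole of any order).

The point is an essential singularity.


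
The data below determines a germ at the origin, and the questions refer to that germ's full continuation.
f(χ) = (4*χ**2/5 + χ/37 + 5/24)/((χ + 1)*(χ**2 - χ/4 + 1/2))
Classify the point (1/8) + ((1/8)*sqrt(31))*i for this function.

The denominator factor χ**2 - χ/4 + 1/2 vanishes at (1/8) + ((1/8)*sqrt(31))*i and appears to the power 1; the numerator there equals (-145/888) + ((21/740)*sqrt(31))*i, nonzero, and no other factor vanishes.
Hence a pole whose order is the multiplicity, 1.

The point is a pole of order 1.


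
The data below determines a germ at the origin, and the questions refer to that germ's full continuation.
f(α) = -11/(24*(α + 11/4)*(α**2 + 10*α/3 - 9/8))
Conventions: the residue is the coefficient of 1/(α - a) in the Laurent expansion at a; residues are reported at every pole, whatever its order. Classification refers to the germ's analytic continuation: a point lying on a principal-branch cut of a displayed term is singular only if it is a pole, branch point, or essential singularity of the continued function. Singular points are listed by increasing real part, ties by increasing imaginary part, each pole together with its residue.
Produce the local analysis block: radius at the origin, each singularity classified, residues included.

Denominator factor (α + 11/4): pole of order 1 at -11/4, modulus 11/4.
Denominator factor (α**2 + 10*α/3 - 9/8): discriminant 281/18, real irrational roots -5/3 + (1/12)*sqrt(562) and -5/3 - (1/12)*sqrt(562); poles of order 1, moduli -5/3 + (1/12)*sqrt(562) and 5/3 + (1/12)*sqrt(562).
The radius of convergence is the smallest modulus among the singular points: -5/3 + (1/12)*sqrt(562).
The factor α**2 + 10*α/3 - 9/8 splits as (α - a)(α - a') with a = -5/3 - (1/12)*sqrt(562), a' = -5/3 + (1/12)*sqrt(562). At the order-1 pole a set g(α) = (α - a)*f(α) = [-11/(24*(α + 11/4))] / (α - a').
Simple pole: residue = g(a) at a = -5/3 - (1/12)*sqrt(562), which is -11/131 - (143/73622)*sqrt(562).
At the order-1 pole -11/4 set g(α) = (α - (-11/4))*f(α) = -11/(24*(α**2 + 10*α/3 - 9/8)).
Simple pole: residue = g(a) at a = -11/4, which is 22/131.
The factor α**2 + 10*α/3 - 9/8 splits as (α - a)(α - a') with a = -5/3 + (1/12)*sqrt(562), a' = -5/3 - (1/12)*sqrt(562). At the order-1 pole a set g(α) = (α - a)*f(α) = [-11/(24*(α + 11/4))] / (α - a').
Simple pole: residue = g(a) at a = -5/3 + (1/12)*sqrt(562), which is -11/131 + (143/73622)*sqrt(562).
List the singular points by increasing real part (a conjugate pair: the negative imaginary part first).

Radius of convergence at 0: -5/3 + (1/12)*sqrt(562).
At -5/3 - (1/12)*sqrt(562): a pole of order 1; residue -11/131 - (143/73622)*sqrt(562).
At -11/4: a pole of order 1; residue 22/131.
At -5/3 + (1/12)*sqrt(562): a pole of order 1; residue -11/131 + (143/73622)*sqrt(562).


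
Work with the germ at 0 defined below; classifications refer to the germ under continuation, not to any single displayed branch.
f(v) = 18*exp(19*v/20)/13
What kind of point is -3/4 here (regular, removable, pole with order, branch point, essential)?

The point is a regular point.

There is no denominator, hence no pole anywhere.
The factor exp(19*v/20) is entire.
So the germ continues analytically to -3/4.


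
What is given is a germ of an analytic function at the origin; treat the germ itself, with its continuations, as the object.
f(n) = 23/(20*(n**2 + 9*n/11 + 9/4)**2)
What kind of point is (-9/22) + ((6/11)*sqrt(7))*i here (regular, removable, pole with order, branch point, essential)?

The point is a pole of order 2.

The denominator factor n**2 + 9*n/11 + 9/4 vanishes at (-9/22) + ((6/11)*sqrt(7))*i and appears to the power 2; the numerator there equals 23/20, nonzero, and no other factor vanishes.
Hence a pole whose order is the multiplicity, 2.


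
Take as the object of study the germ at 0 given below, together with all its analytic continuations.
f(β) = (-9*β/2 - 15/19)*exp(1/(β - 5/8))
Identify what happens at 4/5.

The point is a regular point.

There is no denominator, hence no pole anywhere.
The essential point of exp(1/(β - (5/8))) is 5/8, not 4/5.
So the germ continues analytically to 4/5.


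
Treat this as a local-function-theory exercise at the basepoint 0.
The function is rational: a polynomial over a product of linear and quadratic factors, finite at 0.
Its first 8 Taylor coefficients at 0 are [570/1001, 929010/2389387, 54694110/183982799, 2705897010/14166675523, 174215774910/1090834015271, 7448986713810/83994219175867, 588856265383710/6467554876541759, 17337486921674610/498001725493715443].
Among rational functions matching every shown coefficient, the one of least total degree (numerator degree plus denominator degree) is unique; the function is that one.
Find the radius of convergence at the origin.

The radius of convergence is 11/12.

No rational of total degree below 3 reproduces all 8 coefficients; solving the [1/2] Pade equations on them gives f(x) = (-24*x/31 - 19/26)/((x - 7/5)*(x + 11/12)), whose expansion matches every shown term.
Denominator factor (x - 7/5): pole of order 1 at 7/5, modulus 7/5.
Denominator factor (x + 11/12): pole of order 1 at -11/12, modulus 11/12.
The radius of convergence is the smallest modulus among the singular points: 11/12.


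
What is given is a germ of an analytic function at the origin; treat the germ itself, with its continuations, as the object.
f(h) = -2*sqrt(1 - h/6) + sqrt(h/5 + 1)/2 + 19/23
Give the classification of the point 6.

The point is an algebraic (square-root) branch point.

The term (-2)*sqrt(1 - h/(6)) has argument 1 - 6/(6) = 0 at 6: a square-root (algebraic, two-sheeted) branch point; the remaining terms are analytic or single-valued there.


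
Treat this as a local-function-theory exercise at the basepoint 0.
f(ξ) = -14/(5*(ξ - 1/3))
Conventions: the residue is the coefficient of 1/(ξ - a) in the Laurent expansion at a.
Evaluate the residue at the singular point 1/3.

At the order-1 pole 1/3 set g(ξ) = (ξ - (1/3))*f(ξ) = -14/5.
Simple pole: residue = g(a) at a = 1/3, which is -14/5.

The residue is -14/5.


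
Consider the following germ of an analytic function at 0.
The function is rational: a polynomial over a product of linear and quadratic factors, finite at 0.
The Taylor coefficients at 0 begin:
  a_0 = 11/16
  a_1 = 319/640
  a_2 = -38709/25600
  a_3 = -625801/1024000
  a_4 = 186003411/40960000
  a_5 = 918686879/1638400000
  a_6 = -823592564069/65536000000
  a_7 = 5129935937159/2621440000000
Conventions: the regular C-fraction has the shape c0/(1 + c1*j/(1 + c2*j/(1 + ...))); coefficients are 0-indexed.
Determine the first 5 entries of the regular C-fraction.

The regular C-fraction coefficients are [11/16, -29/40, 109/29, -35083/12644, 3946349/15296188].

Taylor coefficients (read off): a_0 = 11/16, a_1 = 319/640, a_2 = -38709/25600, a_3 = -625801/1024000, a_4 = 186003411/40960000.
c0 = a_0 = 11/16. Peel one level at a time: if S = 1 + c*j/S' with S'(0) = 1, then c is the j-coefficient of S and S' = c*j/(S - 1).
S_1 = c0/f = 1 + (-29/40)*j + (109/40)*j^2 + ...; c1 = -29/40.
S_2 = c1*j/(S_1 - 1) = 1 + (109/29)*j + (35083/3364)*j^2 + ...; c2 = 109/29.
S_3 = c2*j/(S_2 - 1) = 1 + (-35083/12644)*j + (136081/190096)*j^2 + ...; c3 = -35083/12644.
S_4 = c3*j/(S_3 - 1) = 1 + (3946349/15296188)*j + ...; c4 = 3946349/15296188.


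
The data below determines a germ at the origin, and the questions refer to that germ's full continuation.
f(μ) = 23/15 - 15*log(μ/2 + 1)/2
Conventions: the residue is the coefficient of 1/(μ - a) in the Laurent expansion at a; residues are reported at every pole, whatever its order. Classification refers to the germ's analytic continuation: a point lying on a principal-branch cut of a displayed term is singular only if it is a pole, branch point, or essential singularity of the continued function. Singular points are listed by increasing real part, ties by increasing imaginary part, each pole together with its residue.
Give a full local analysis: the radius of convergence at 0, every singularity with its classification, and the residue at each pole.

Radius of convergence at 0: 2.
At -2: a logarithmic branch point.

Branch term (-15/2)*log(1 - μ/(-2)): its argument vanishes at μ = -2, a logarithmic branch point, modulus 2.
The radius of convergence is the smallest modulus among the singular points: 2.


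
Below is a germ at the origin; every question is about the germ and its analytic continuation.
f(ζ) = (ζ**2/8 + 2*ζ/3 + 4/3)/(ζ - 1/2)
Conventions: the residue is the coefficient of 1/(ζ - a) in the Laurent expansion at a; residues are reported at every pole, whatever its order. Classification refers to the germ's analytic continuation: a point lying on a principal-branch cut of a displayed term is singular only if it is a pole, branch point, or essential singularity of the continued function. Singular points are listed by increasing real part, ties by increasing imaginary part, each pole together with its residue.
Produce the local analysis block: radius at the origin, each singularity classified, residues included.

Radius of convergence at 0: 1/2.
At 1/2: a pole of order 1; residue 163/96.

Denominator factor (ζ - 1/2): pole of order 1 at 1/2, modulus 1/2.
The radius of convergence is the smallest modulus among the singular points: 1/2.
At the order-1 pole 1/2 set g(ζ) = (ζ - (1/2))*f(ζ) = ζ**2/8 + 2*ζ/3 + 4/3.
Simple pole: residue = g(a) at a = 1/2, which is 163/96.


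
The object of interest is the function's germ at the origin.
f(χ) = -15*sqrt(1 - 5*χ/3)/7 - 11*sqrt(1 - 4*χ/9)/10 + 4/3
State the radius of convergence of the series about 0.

Branch term (-11/10)*sqrt(1 - χ/(9/4)): its argument vanishes at χ = 9/4, a square-root branch point, modulus 9/4.
Branch term (-15/7)*sqrt(1 - χ/(3/5)): its argument vanishes at χ = 3/5, a square-root branch point, modulus 3/5.
The radius of convergence is the smallest modulus among the singular points: 3/5.

The radius of convergence is 3/5.


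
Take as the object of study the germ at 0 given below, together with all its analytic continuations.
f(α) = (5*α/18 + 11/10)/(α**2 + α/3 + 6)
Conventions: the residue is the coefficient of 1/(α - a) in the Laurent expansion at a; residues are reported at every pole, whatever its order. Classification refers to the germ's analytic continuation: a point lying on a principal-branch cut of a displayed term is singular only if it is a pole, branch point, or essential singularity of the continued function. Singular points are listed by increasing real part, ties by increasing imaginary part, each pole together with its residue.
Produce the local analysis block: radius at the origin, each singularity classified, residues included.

Radius of convergence at 0: sqrt(6).
At (-1/6) - ((1/6)*sqrt(215))*i: a pole of order 1; residue (5/36) + ((569/38700)*sqrt(215))*i.
At (-1/6) + ((1/6)*sqrt(215))*i: a pole of order 1; residue (5/36) - ((569/38700)*sqrt(215))*i.

Denominator factor (α**2 + α/3 + 6): discriminant -215/9, complex-conjugate roots (-1/6) + ((1/6)*sqrt(215))*i and (-1/6) - ((1/6)*sqrt(215))*i; poles of order 1, moduli sqrt(6) and sqrt(6).
The radius of convergence is the smallest modulus among the singular points: sqrt(6).
The factor α**2 + α/3 + 6 splits as (α - a)(α - a') with a = (-1/6) - ((1/6)*sqrt(215))*i, a' = (-1/6) + ((1/6)*sqrt(215))*i. At the order-1 pole a set g(α) = (α - a)*f(α) = [5*α/18 + 11/10] / (α - a').
Simple pole: residue = g(a) at a = (-1/6) - ((1/6)*sqrt(215))*i, which is (5/36) + ((569/38700)*sqrt(215))*i.
The factor α**2 + α/3 + 6 splits as (α - a)(α - a') with a = (-1/6) + ((1/6)*sqrt(215))*i, a' = (-1/6) - ((1/6)*sqrt(215))*i. At the order-1 pole a set g(α) = (α - a)*f(α) = [5*α/18 + 11/10] / (α - a').
Simple pole: residue = g(a) at a = (-1/6) + ((1/6)*sqrt(215))*i, which is (5/36) - ((569/38700)*sqrt(215))*i.
List the singular points by increasing real part (a conjugate pair: the negative imaginary part first).


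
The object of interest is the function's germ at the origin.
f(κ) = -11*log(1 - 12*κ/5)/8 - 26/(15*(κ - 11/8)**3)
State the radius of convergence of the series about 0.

The radius of convergence is 5/12.

Denominator factor (κ - 11/8)^3: pole of order 3 at 11/8, modulus 11/8.
Branch term (-11/8)*log(1 - κ/(5/12)): its argument vanishes at κ = 5/12, a logarithmic branch point, modulus 5/12.
The radius of convergence is the smallest modulus among the singular points: 5/12.


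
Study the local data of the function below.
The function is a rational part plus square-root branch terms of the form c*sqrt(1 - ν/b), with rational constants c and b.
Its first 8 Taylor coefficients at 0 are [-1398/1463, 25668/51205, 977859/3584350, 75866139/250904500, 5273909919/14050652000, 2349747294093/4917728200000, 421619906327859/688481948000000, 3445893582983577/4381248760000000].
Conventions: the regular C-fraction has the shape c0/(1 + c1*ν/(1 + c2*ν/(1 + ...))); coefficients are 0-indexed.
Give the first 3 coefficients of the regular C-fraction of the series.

The regular C-fraction coefficients are [-1398/1463, 4278/8155, -1420497/1329032].

Taylor coefficients (read off): a_0 = -1398/1463, a_1 = 25668/51205, a_2 = 977859/3584350.
c0 = a_0 = -1398/1463. Peel one level at a time: if S = 1 + c*ν/S' with S'(0) = 1, then c is the ν-coefficient of S and S' = c*ν/(S - 1).
S_1 = c0/f = 1 + (4278/8155)*ν + (4261491/7600460)*ν^2 + ...; c1 = 4278/8155.
S_2 = c1*ν/(S_1 - 1) = 1 + (-1420497/1329032)*ν + ...; c2 = -1420497/1329032.


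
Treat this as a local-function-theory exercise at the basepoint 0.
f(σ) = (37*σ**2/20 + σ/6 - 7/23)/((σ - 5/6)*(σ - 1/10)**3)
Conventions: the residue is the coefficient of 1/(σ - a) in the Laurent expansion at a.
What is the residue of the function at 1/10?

At the order-3 pole 1/10 set g(σ) = (σ - (1/10))^3*f(σ) = (37*σ**2/20 + σ/6 - 7/23)/(σ - 5/6).
Order-3 pole: residue = g''(a)/2; g''(1/10) = -126375/22264, so the residue is -126375/44528.

The residue is -126375/44528.


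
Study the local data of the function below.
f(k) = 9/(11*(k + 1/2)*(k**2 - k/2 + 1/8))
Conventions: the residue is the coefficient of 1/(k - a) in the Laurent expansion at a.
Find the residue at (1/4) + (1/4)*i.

The residue is (-36/55) - (108/55)*i.

The factor k**2 - k/2 + 1/8 splits as (k - a)(k - a') with a = (1/4) + (1/4)*i, a' = (1/4) - (1/4)*i. At the order-1 pole a set g(k) = (k - a)*f(k) = [9/(11*(k + 1/2))] / (k - a').
Simple pole: residue = g(a) at a = (1/4) + (1/4)*i, which is (-36/55) - (108/55)*i.


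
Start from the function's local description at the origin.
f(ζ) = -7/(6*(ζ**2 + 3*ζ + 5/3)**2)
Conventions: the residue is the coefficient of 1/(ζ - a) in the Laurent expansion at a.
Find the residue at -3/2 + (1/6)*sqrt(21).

The residue is (1/7)*sqrt(21).

The factor ζ**2 + 3*ζ + 5/3 splits as (ζ - a)(ζ - a') with a = -3/2 + (1/6)*sqrt(21), a' = -3/2 - (1/6)*sqrt(21). At the order-2 pole a set g(ζ) = (ζ - a)^2*f(ζ) = [-7/6] / (ζ - a')^2.
Order-2 pole: residue = g'(a); g'(-3/2 + (1/6)*sqrt(21)) = (1/7)*sqrt(21), so the residue is (1/7)*sqrt(21).


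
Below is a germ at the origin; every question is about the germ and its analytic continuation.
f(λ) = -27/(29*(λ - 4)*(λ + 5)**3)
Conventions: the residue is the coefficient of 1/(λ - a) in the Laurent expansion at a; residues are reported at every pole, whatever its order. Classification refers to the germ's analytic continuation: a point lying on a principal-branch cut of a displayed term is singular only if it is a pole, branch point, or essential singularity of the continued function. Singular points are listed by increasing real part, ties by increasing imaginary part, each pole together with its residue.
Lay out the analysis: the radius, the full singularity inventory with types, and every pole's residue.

Radius of convergence at 0: 4.
At -5: a pole of order 3; residue 1/783.
At 4: a pole of order 1; residue -1/783.

Denominator factor (λ - 4): pole of order 1 at 4, modulus 4.
Denominator factor (λ + 5)^3: pole of order 3 at -5, modulus 5.
The radius of convergence is the smallest modulus among the singular points: 4.
At the order-3 pole -5 set g(λ) = (λ - (-5))^3*f(λ) = -27/(29*(λ - 4)).
Order-3 pole: residue = g''(a)/2; g''(-5) = 2/783, so the residue is 1/783.
At the order-1 pole 4 set g(λ) = (λ - (4))*f(λ) = -27/(29*(λ + 5)**3).
Simple pole: residue = g(a) at a = 4, which is -1/783.
List the singular points by increasing real part (a conjugate pair: the negative imaginary part first).


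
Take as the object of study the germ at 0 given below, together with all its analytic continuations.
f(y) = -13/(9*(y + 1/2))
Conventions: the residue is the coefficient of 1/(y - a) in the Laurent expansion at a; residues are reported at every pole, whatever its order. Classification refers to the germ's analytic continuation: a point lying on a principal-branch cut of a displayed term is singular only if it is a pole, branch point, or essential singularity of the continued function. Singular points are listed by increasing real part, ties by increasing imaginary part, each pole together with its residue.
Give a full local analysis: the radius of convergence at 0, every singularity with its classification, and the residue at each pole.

Denominator factor (y + 1/2): pole of order 1 at -1/2, modulus 1/2.
The radius of convergence is the smallest modulus among the singular points: 1/2.
At the order-1 pole -1/2 set g(y) = (y - (-1/2))*f(y) = -13/9.
Simple pole: residue = g(a) at a = -1/2, which is -13/9.

Radius of convergence at 0: 1/2.
At -1/2: a pole of order 1; residue -13/9.


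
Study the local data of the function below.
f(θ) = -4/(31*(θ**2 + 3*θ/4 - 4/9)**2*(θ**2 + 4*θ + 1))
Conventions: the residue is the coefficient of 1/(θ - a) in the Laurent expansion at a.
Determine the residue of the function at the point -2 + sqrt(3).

The factor θ**2 + 4*θ + 1 splits as (θ - a)(θ - a') with a = -2 + sqrt(3), a' = -2 - sqrt(3). At the order-1 pole a set g(θ) = (θ - a)*f(θ) = [-4/(31*(θ**2 + 3*θ/4 - 4/9)**2)] / (θ - a').
Simple pole: residue = g(a) at a = -2 + sqrt(3), which is -653184/11572951 - (379296/11572951)*sqrt(3).

The residue is -653184/11572951 - (379296/11572951)*sqrt(3).


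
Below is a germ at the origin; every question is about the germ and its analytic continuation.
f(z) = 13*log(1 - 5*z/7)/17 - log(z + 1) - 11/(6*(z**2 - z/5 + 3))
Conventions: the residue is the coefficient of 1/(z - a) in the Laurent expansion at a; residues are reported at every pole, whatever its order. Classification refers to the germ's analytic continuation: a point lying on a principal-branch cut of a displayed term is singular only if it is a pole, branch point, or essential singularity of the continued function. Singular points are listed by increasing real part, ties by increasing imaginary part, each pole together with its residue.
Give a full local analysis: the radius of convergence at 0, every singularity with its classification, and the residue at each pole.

Radius of convergence at 0: 1.
At -1: a logarithmic branch point.
At (1/10) - ((1/10)*sqrt(299))*i: a pole of order 1; residue -((55/1794)*sqrt(299))*i.
At (1/10) + ((1/10)*sqrt(299))*i: a pole of order 1; residue ((55/1794)*sqrt(299))*i.
At 7/5: a logarithmic branch point.

Denominator factor (z**2 - z/5 + 3): discriminant -299/25, complex-conjugate roots (1/10) + ((1/10)*sqrt(299))*i and (1/10) - ((1/10)*sqrt(299))*i; poles of order 1, moduli sqrt(3) and sqrt(3).
Branch term (13/17)*log(1 - z/(7/5)): its argument vanishes at z = 7/5, a logarithmic branch point, modulus 7/5.
Branch term (-1)*log(1 - z/(-1)): its argument vanishes at z = -1, a logarithmic branch point, modulus 1.
The radius of convergence is the smallest modulus among the singular points: 1.
The branch terms are analytic at (1/10) - ((1/10)*sqrt(299))*i and contribute nothing to the residue; only the rational part matters.
The factor z**2 - z/5 + 3 splits as (z - a)(z - a') with a = (1/10) - ((1/10)*sqrt(299))*i, a' = (1/10) + ((1/10)*sqrt(299))*i. At the order-1 pole a set g(z) = (z - a)*(rational part) = [-11/6] / (z - a').
Simple pole: residue = g(a) at a = (1/10) - ((1/10)*sqrt(299))*i, which is -((55/1794)*sqrt(299))*i.
The branch terms are analytic at (1/10) + ((1/10)*sqrt(299))*i and contribute nothing to the residue; only the rational part matters.
The factor z**2 - z/5 + 3 splits as (z - a)(z - a') with a = (1/10) + ((1/10)*sqrt(299))*i, a' = (1/10) - ((1/10)*sqrt(299))*i. At the order-1 pole a set g(z) = (z - a)*(rational part) = [-11/6] / (z - a').
Simple pole: residue = g(a) at a = (1/10) + ((1/10)*sqrt(299))*i, which is ((55/1794)*sqrt(299))*i.
List the singular points by increasing real part (a conjugate pair: the negative imaginary part first).


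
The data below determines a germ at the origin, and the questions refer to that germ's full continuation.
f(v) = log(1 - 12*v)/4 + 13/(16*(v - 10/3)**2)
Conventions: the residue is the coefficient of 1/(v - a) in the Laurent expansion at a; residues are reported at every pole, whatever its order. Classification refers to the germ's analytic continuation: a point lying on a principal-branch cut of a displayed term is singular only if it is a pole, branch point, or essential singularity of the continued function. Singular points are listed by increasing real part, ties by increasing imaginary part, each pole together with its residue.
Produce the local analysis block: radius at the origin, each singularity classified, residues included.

Radius of convergence at 0: 1/12.
At 1/12: a logarithmic branch point.
At 10/3: a pole of order 2; residue 0.

Denominator factor (v - 10/3)^2: pole of order 2 at 10/3, modulus 10/3.
Branch term (1/4)*log(1 - v/(1/12)): its argument vanishes at v = 1/12, a logarithmic branch point, modulus 1/12.
The radius of convergence is the smallest modulus among the singular points: 1/12.
The branch term is analytic at 10/3 and contributes nothing to the residue; only the rational part matters.
At the order-2 pole 10/3 set g(v) = (v - (10/3))^2*(rational part) = 13/16.
Order-2 pole: residue = g'(a); g'(10/3) = 0, so the residue is 0.
List the singular points by increasing real part (a conjugate pair: the negative imaginary part first).


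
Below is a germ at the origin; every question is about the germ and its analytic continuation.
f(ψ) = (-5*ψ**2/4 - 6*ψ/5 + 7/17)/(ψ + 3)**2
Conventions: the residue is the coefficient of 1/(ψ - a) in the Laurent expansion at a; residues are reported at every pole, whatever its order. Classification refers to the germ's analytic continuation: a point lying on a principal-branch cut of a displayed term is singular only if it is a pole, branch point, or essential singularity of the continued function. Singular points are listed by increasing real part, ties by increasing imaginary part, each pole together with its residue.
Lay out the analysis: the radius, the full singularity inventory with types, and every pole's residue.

Radius of convergence at 0: 3.
At -3: a pole of order 2; residue 63/10.

Denominator factor (ψ + 3)^2: pole of order 2 at -3, modulus 3.
The radius of convergence is the smallest modulus among the singular points: 3.
At the order-2 pole -3 set g(ψ) = (ψ - (-3))^2*f(ψ) = -5*ψ**2/4 - 6*ψ/5 + 7/17.
Order-2 pole: residue = g'(a); g'(-3) = 63/10, so the residue is 63/10.


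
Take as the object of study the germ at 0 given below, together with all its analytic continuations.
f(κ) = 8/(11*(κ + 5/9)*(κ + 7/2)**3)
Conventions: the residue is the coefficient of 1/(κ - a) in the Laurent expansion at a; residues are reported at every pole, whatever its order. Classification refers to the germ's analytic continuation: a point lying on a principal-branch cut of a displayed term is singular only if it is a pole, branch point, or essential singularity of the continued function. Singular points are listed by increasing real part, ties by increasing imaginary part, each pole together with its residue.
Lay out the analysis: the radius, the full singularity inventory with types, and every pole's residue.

Radius of convergence at 0: 5/9.
At -7/2: a pole of order 3; residue -46656/1637647.
At -5/9: a pole of order 1; residue 46656/1637647.

Denominator factor (κ + 5/9): pole of order 1 at -5/9, modulus 5/9.
Denominator factor (κ + 7/2)^3: pole of order 3 at -7/2, modulus 7/2.
The radius of convergence is the smallest modulus among the singular points: 5/9.
At the order-3 pole -7/2 set g(κ) = (κ - (-7/2))^3*f(κ) = 8/(11*(κ + 5/9)).
Order-3 pole: residue = g''(a)/2; g''(-7/2) = -93312/1637647, so the residue is -46656/1637647.
At the order-1 pole -5/9 set g(κ) = (κ - (-5/9))*f(κ) = 8/(11*(κ + 7/2)**3).
Simple pole: residue = g(a) at a = -5/9, which is 46656/1637647.
List the singular points by increasing real part (a conjugate pair: the negative imaginary part first).


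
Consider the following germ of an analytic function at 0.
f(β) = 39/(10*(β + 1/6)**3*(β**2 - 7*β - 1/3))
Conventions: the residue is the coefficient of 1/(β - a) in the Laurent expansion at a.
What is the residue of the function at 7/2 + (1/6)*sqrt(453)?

The residue is -4814316/29791 + (170779752/22492205)*sqrt(453).

The factor β**2 - 7*β - 1/3 splits as (β - a)(β - a') with a = 7/2 + (1/6)*sqrt(453), a' = 7/2 - (1/6)*sqrt(453). At the order-1 pole a set g(β) = (β - a)*f(β) = [39/(10*(β + 1/6)**3)] / (β - a').
Simple pole: residue = g(a) at a = 7/2 + (1/6)*sqrt(453), which is -4814316/29791 + (170779752/22492205)*sqrt(453).


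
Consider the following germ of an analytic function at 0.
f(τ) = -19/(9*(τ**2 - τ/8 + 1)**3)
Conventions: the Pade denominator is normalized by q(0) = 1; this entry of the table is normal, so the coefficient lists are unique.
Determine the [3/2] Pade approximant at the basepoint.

Taylor coefficients needed (expand at 0): a_0 = -19/9, a_1 = -19/24, a_2 = 589/96, a_3 = 7201/2304, a_4 = -47861/4096, a_5 = -251351/32768.
Write the denominator as Q(τ) = 1 + q1*τ + q2*τ^2. Requiring Q*f - P = O(τ^6) with deg P <= 3 kills the coefficients of τ^4..τ^5 in Q*f:
  τ^4: a_4 + q1*a_3 + q2*a_2 = 0, i.e. -47861/4096 + (7201/2304)*q1 + (589/96)*q2 = 0.
  τ^5: a_5 + q1*a_4 + q2*a_3 = 0, i.e. -251351/32768 + (-47861/4096)*q1 + (7201/2304)*q2 = 0.
Solving this linear system: q1 = -620091/4791370, q2 = 604222479/306647680.
The numerator is Q*f truncated at degree 3: P0 = a_0 = -19/9; P1 = a_1 + q1*a_0 = -29809043/57496440; P2 = a_2 + q1*a_1 + q2*a_0 = 382349065/183988608; P3 = a_3 + q1*a_2 + q2*a_1 = 3406683337/4415726592.

The Pade approximant has numerator coefficients [-19/9, -29809043/57496440, 382349065/183988608, 3406683337/4415726592]; denominator coefficients [1, -620091/4791370, 604222479/306647680].


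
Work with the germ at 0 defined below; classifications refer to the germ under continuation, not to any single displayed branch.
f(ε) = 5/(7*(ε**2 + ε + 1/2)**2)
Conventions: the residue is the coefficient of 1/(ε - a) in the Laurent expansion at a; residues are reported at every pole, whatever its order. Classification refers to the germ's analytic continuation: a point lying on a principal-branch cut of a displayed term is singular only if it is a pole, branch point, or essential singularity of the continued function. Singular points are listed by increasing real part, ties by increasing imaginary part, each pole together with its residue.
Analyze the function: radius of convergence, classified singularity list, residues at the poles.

Denominator factor (ε**2 + ε + 1/2)^2: discriminant -1, complex-conjugate roots (-1/2) + (1/2)*i and (-1/2) - (1/2)*i; poles of order 2, moduli (1/2)*sqrt(2) and (1/2)*sqrt(2).
The radius of convergence is the smallest modulus among the singular points: (1/2)*sqrt(2).
The factor ε**2 + ε + 1/2 splits as (ε - a)(ε - a') with a = (-1/2) - (1/2)*i, a' = (-1/2) + (1/2)*i. At the order-2 pole a set g(ε) = (ε - a)^2*f(ε) = [5/7] / (ε - a')^2.
Order-2 pole: residue = g'(a); g'((-1/2) - (1/2)*i) = (10/7)*i, so the residue is (10/7)*i.
The factor ε**2 + ε + 1/2 splits as (ε - a)(ε - a') with a = (-1/2) + (1/2)*i, a' = (-1/2) - (1/2)*i. At the order-2 pole a set g(ε) = (ε - a)^2*f(ε) = [5/7] / (ε - a')^2.
Order-2 pole: residue = g'(a); g'((-1/2) + (1/2)*i) = -(10/7)*i, so the residue is -(10/7)*i.
List the singular points by increasing real part (a conjugate pair: the negative imaginary part first).

Radius of convergence at 0: (1/2)*sqrt(2).
At (-1/2) - (1/2)*i: a pole of order 2; residue (10/7)*i.
At (-1/2) + (1/2)*i: a pole of order 2; residue -(10/7)*i.


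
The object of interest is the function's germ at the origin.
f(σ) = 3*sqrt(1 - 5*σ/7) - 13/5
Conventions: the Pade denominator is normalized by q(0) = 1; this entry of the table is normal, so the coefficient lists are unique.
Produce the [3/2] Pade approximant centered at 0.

The Pade approximant has numerator coefficients [2/5, -19/14, 30/49, -375/10976]; denominator coefficients [1, -5/7, 75/784].

Taylor coefficients needed (expand at 0): a_0 = 2/5, a_1 = -15/14, a_2 = -75/392, a_3 = -375/5488, a_4 = -9375/307328, a_5 = -9375/614656.
Write the denominator as Q(σ) = 1 + q1*σ + q2*σ^2. Requiring Q*f - P = O(σ^6) with deg P <= 3 kills the coefficients of σ^4..σ^5 in Q*f:
  σ^4: a_4 + q1*a_3 + q2*a_2 = 0, i.e. -9375/307328 + (-375/5488)*q1 + (-75/392)*q2 = 0.
  σ^5: a_5 + q1*a_4 + q2*a_3 = 0, i.e. -9375/614656 + (-9375/307328)*q1 + (-375/5488)*q2 = 0.
Solving this linear system: q1 = -5/7, q2 = 75/784.
The numerator is Q*f truncated at degree 3: P0 = a_0 = 2/5; P1 = a_1 + q1*a_0 = -19/14; P2 = a_2 + q1*a_1 + q2*a_0 = 30/49; P3 = a_3 + q1*a_2 + q2*a_1 = -375/10976.
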